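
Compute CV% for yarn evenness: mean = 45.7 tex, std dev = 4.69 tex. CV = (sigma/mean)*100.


Formula: CV% = (standard deviation / mean) * 100
Step 1: Ratio = 4.69 / 45.7 = 0.102626
Step 2: CV% = 0.102626 * 100 = 10.2626% ≈ 10.3%

10.3%


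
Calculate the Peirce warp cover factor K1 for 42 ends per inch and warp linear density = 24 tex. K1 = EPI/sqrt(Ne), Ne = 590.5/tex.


Formula: K1 = EPI / sqrt(Ne), with Ne = 590.5 / tex_warp
Step 1: Ne = 590.5 / 24 = 24.604
Step 2: sqrt(Ne) = sqrt(24.604) = 4.9602
Step 3: K1 = 42 / 4.9602 = 8.5

8.5


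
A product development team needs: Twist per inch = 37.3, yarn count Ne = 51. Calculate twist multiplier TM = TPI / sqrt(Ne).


Formula: TM = TPI / sqrt(Ne)
Step 1: sqrt(Ne) = sqrt(51) = 7.1414
Step 2: TM = 37.3 / 7.1414 = 5.22

5.22 TM


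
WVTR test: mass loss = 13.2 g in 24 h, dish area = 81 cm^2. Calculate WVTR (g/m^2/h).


Formula: WVTR = mass_loss / (area * time)
Step 1: Convert area: 81 cm^2 = 0.0081 m^2
Step 2: WVTR = 13.2 g / (0.0081 m^2 * 24 h)
Step 3: WVTR = 13.2 / 0.1944 = 67.9 g/m^2/h

67.9 g/m^2/h


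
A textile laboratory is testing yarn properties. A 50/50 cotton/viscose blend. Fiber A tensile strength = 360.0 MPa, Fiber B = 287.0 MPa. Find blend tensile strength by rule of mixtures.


Formula: Blend property = (fraction_A * property_A) + (fraction_B * property_B)
Step 1: Contribution A = 50/100 * 360.0 MPa = 180.0 MPa
Step 2: Contribution B = 50/100 * 287.0 MPa = 143.5 MPa
Step 3: Blend tensile strength = 180.0 + 143.5 = 323.5 MPa

323.5 MPa


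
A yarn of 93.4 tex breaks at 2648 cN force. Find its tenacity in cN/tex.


Formula: Tenacity = Breaking force / Linear density
Tenacity = 2648 cN / 93.4 tex
Tenacity = 28.35 cN/tex

28.35 cN/tex


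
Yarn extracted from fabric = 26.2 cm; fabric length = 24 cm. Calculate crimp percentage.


Formula: Crimp% = ((L_yarn - L_fabric) / L_fabric) * 100
Step 1: Extension = 26.2 - 24 = 2.2 cm
Step 2: Crimp% = (2.2 / 24) * 100
Step 3: Crimp% = 0.091667 * 100 = 9.1667% ≈ 9.2%

9.2%


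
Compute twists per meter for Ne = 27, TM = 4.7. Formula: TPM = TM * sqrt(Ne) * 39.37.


Formula: TPM = TM * sqrt(Ne) * 39.37
Step 1: sqrt(Ne) = sqrt(27) = 5.1962
Step 2: TM * sqrt(Ne) = 4.7 * 5.1962 = 24.4221
Step 3: TPM = 24.4221 * 39.37 = 961 twists/m

961 twists/m


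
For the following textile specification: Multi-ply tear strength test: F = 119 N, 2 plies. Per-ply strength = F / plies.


Formula: Per-ply strength = Total force / Number of plies
Per-ply = 119 N / 2
Per-ply = 59.5 N

59.5 N


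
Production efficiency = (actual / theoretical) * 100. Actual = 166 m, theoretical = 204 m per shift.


Formula: Efficiency% = (Actual output / Theoretical output) * 100
Efficiency% = (166 / 204) * 100
Efficiency% = 0.813725 * 100 = 81.3725% ≈ 81.4%

81.4%


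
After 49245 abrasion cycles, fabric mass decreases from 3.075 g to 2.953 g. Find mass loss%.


Formula: Mass loss% = ((m_before - m_after) / m_before) * 100
Step 1: Mass loss = 3.075 - 2.953 = 0.122 g
Step 2: Ratio = 0.122 / 3.075 = 0.0396748
Step 3: Mass loss% = 0.0396748 * 100 = 3.96748% ≈ 3.97%

3.97%


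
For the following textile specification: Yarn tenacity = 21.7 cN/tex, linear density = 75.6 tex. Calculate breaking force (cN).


Formula: Breaking force = Tenacity * Linear density
F = 21.7 cN/tex * 75.6 tex
F = 1640.52 cN

1640.52 cN


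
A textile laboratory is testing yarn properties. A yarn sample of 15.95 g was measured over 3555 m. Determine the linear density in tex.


Formula: Tex = (mass_g / length_m) * 1000
Substituting: Tex = (15.95 / 3555) * 1000
Intermediate: 15.95 / 3555 = 0.00448664 g/m
Tex = 0.00448664 * 1000 = 4.49 tex

4.49 tex


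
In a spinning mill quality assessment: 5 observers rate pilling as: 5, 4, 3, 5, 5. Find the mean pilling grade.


Formula: Mean = sum / count
Sum = 5 + 4 + 3 + 5 + 5 = 22
Mean = 22 / 5 = 4.4

4.4


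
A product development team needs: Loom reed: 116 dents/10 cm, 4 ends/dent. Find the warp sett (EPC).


Formula: EPC = (dents per 10 cm * ends per dent) / 10
Step 1: Total ends per 10 cm = 116 * 4 = 464
Step 2: EPC = 464 / 10 = 46.4 ends/cm

46.4 ends/cm


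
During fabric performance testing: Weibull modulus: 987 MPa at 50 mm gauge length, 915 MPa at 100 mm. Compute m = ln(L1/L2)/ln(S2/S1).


Formula: m = ln(L1/L2) / ln(S2/S1)
Step 1: ln(L1/L2) = ln(50/100) = -0.69315
Step 2: S2/S1 = 915/987 = 0.92705
Step 3: ln(S2/S1) = ln(0.92705) = -0.07575
Step 4: m = -0.69315 / -0.07575 = 9.15

9.15 (Weibull m)


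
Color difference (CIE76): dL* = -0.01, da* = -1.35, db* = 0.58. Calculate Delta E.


Formula: Delta E = sqrt(dL*^2 + da*^2 + db*^2)
Step 1: dL*^2 = (-0.01)^2 = 0.0001
Step 2: da*^2 = (-1.35)^2 = 1.8225
Step 3: db*^2 = 0.58^2 = 0.3364
Step 4: Sum = 0.0001 + 1.8225 + 0.3364 = 2.159
Step 5: Delta E = sqrt(2.159) = 1.47

1.47 Delta E


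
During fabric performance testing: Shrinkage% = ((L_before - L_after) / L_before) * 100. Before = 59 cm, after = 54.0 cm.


Formula: Shrinkage% = ((L_before - L_after) / L_before) * 100
Step 1: Shrinkage = 59 - 54.0 = 5.0 cm
Step 2: Shrinkage% = (5.0 / 59) * 100
Step 3: Shrinkage% = 0.084746 * 100 = 8.4746% ≈ 8.5%

8.5%


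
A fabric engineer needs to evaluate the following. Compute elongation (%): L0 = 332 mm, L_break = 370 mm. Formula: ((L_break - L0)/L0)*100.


Formula: Elongation (%) = ((L_break - L0) / L0) * 100
Step 1: Extension = 370 - 332 = 38 mm
Step 2: Elongation = (38 / 332) * 100
Step 3: Elongation = 0.114458 * 100 = 11.4458% ≈ 11.4%

11.4%


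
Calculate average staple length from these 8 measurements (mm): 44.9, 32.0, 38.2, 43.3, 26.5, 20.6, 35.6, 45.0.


Formula: Mean = sum of lengths / count
Sum = 44.9 + 32.0 + 38.2 + 43.3 + 26.5 + 20.6 + 35.6 + 45.0
Sum = 286.1 mm
Mean = 286.1 / 8 = 35.76 mm

35.76 mm


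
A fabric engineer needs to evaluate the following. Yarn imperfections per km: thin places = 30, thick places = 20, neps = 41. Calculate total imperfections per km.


Formula: Total = thin places + thick places + neps
Total = 30 + 20 + 41
Total = 91 imperfections/km

91 imperfections/km


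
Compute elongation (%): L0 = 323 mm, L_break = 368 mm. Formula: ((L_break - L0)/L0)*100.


Formula: Elongation (%) = ((L_break - L0) / L0) * 100
Step 1: Extension = 368 - 323 = 45 mm
Step 2: Elongation = (45 / 323) * 100
Step 3: Elongation = 0.139319 * 100 = 13.9319% ≈ 13.9%

13.9%


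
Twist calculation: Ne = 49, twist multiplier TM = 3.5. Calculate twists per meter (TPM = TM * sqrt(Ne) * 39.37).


Formula: TPM = TM * sqrt(Ne) * 39.37
Step 1: sqrt(Ne) = sqrt(49) = 7
Step 2: TM * sqrt(Ne) = 3.5 * 7 = 24.5
Step 3: TPM = 24.5 * 39.37 = 965 twists/m

965 twists/m


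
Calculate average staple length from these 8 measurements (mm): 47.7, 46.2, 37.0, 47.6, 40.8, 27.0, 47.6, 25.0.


Formula: Mean = sum of lengths / count
Sum = 47.7 + 46.2 + 37.0 + 47.6 + 40.8 + 27.0 + 47.6 + 25.0
Sum = 318.9 mm
Mean = 318.9 / 8 = 39.86 mm

39.86 mm


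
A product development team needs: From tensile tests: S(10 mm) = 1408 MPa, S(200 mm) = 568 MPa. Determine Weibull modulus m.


Formula: m = ln(L1/L2) / ln(S2/S1)
Step 1: ln(L1/L2) = ln(10/200) = -2.99573
Step 2: S2/S1 = 568/1408 = 0.40341
Step 3: ln(S2/S1) = ln(0.40341) = -0.90780
Step 4: m = -2.99573 / -0.90780 = 3.30

3.30 (Weibull m)


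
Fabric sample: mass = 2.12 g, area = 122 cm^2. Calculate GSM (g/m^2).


Formula: GSM = mass_g / area_m2
Step 1: Convert area: 122 cm^2 = 122 / 10000 = 0.0122 m^2
Step 2: GSM = 2.12 g / 0.0122 m^2 = 173.8 g/m^2

173.8 g/m^2


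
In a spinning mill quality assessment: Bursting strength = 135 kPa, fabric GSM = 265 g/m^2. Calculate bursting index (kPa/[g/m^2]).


Formula: Bursting Index = Bursting Strength / Fabric GSM
BI = 135 kPa / 265 g/m^2
BI = 0.509 kPa/(g/m^2)

0.509 kPa/(g/m^2)


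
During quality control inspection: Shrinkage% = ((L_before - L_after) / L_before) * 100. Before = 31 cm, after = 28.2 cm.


Formula: Shrinkage% = ((L_before - L_after) / L_before) * 100
Step 1: Shrinkage = 31 - 28.2 = 2.8 cm
Step 2: Shrinkage% = (2.8 / 31) * 100
Step 3: Shrinkage% = 0.090323 * 100 = 9.0323% ≈ 9.0%

9.0%


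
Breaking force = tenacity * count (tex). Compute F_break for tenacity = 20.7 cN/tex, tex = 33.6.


Formula: Breaking force = Tenacity * Linear density
F = 20.7 cN/tex * 33.6 tex
F = 695.52 cN

695.52 cN


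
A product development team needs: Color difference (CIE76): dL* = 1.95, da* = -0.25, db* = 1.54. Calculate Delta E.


Formula: Delta E = sqrt(dL*^2 + da*^2 + db*^2)
Step 1: dL*^2 = 1.95^2 = 3.8025
Step 2: da*^2 = (-0.25)^2 = 0.0625
Step 3: db*^2 = 1.54^2 = 2.3716
Step 4: Sum = 3.8025 + 0.0625 + 2.3716 = 6.2366
Step 5: Delta E = sqrt(6.2366) = 2.5

2.5 Delta E


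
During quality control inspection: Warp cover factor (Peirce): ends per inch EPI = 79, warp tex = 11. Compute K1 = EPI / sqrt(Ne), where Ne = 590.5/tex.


Formula: K1 = EPI / sqrt(Ne), with Ne = 590.5 / tex_warp
Step 1: Ne = 590.5 / 11 = 53.682
Step 2: sqrt(Ne) = sqrt(53.682) = 7.3268
Step 3: K1 = 79 / 7.3268 = 10.8

10.8


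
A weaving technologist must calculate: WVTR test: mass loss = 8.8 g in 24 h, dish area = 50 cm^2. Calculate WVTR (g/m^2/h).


Formula: WVTR = mass_loss / (area * time)
Step 1: Convert area: 50 cm^2 = 0.005 m^2
Step 2: WVTR = 8.8 g / (0.005 m^2 * 24 h)
Step 3: WVTR = 8.8 / 0.12 = 73.3 g/m^2/h

73.3 g/m^2/h


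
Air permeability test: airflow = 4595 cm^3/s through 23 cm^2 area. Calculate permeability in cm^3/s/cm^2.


Formula: Air Permeability = Airflow / Test Area
AP = 4595 cm^3/s / 23 cm^2
AP = 199.8 cm^3/s/cm^2

199.8 cm^3/s/cm^2


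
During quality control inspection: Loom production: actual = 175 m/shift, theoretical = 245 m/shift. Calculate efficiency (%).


Formula: Efficiency% = (Actual output / Theoretical output) * 100
Efficiency% = (175 / 245) * 100
Efficiency% = 0.714286 * 100 = 71.4286% ≈ 71.4%

71.4%


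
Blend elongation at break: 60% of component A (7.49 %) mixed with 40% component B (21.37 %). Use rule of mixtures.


Formula: Blend property = (fraction_A * property_A) + (fraction_B * property_B)
Step 1: Contribution A = 60/100 * 7.49 % = 4.494 %
Step 2: Contribution B = 40/100 * 21.37 % = 8.548 %
Step 3: Blend elongation at break = 4.494 + 8.548 = 13.042 %

13.042 %


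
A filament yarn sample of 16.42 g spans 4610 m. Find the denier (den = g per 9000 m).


Formula: den = (mass_g / length_m) * 9000
Substituting: den = (16.42 / 4610) * 9000
Intermediate: 16.42 / 4610 = 0.00356182 g/m
den = 0.00356182 * 9000 = 32.1 denier

32.1 denier


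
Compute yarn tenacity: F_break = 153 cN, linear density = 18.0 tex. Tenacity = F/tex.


Formula: Tenacity = Breaking force / Linear density
Tenacity = 153 cN / 18.0 tex
Tenacity = 8.50 cN/tex

8.50 cN/tex


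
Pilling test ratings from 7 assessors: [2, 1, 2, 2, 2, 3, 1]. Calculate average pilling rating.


Formula: Mean = sum / count
Sum = 2 + 1 + 2 + 2 + 2 + 3 + 1 = 13
Mean = 13 / 7 = 1.9

1.9


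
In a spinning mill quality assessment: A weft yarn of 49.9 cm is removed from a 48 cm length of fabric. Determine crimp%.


Formula: Crimp% = ((L_yarn - L_fabric) / L_fabric) * 100
Step 1: Extension = 49.9 - 48 = 1.9 cm
Step 2: Crimp% = (1.9 / 48) * 100
Step 3: Crimp% = 0.039583 * 100 = 3.9583% ≈ 4.0%

4.0%


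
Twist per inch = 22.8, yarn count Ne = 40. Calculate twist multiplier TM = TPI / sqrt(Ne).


Formula: TM = TPI / sqrt(Ne)
Step 1: sqrt(Ne) = sqrt(40) = 6.3246
Step 2: TM = 22.8 / 6.3246 = 3.60

3.60 TM


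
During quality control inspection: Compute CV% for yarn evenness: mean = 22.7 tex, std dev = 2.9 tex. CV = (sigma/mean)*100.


Formula: CV% = (standard deviation / mean) * 100
Step 1: Ratio = 2.9 / 22.7 = 0.127753
Step 2: CV% = 0.127753 * 100 = 12.7753% ≈ 12.8%

12.8%


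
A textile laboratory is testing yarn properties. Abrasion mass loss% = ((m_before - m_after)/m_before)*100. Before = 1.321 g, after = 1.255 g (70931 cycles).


Formula: Mass loss% = ((m_before - m_after) / m_before) * 100
Step 1: Mass loss = 1.321 - 1.255 = 0.066 g
Step 2: Ratio = 0.066 / 1.321 = 0.0499621
Step 3: Mass loss% = 0.0499621 * 100 = 4.99621% ≈ 5.00%

5.00%


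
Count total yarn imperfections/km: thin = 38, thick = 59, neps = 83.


Formula: Total = thin places + thick places + neps
Total = 38 + 59 + 83
Total = 180 imperfections/km

180 imperfections/km


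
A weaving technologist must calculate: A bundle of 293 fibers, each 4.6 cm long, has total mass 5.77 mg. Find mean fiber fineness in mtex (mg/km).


Formula: fineness (mtex) = mass (mg) / total length (km) = (mass_mg / total_length_m) * 1000
Step 1: Convert fiber length: 4.6 cm = 0.046 m
Step 2: Total fiber length = 293 * 0.046 = 13.478 m
Step 3: Linear density = 5.77 mg / 13.478 m = 0.4281 mg/m
Step 4: fineness = 0.4281 * 1000 = 428.1 mtex

428.1 mtex


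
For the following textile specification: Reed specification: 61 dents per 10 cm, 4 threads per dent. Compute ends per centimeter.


Formula: EPC = (dents per 10 cm * ends per dent) / 10
Step 1: Total ends per 10 cm = 61 * 4 = 244
Step 2: EPC = 244 / 10 = 24.4 ends/cm

24.4 ends/cm


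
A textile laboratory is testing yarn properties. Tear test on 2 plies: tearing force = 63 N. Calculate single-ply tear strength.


Formula: Per-ply strength = Total force / Number of plies
Per-ply = 63 N / 2
Per-ply = 31.5 N

31.5 N


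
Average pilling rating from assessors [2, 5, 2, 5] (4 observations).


Formula: Mean = sum / count
Sum = 2 + 5 + 2 + 5 = 14
Mean = 14 / 4 = 3.5

3.5


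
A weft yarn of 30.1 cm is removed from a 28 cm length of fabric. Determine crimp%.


Formula: Crimp% = ((L_yarn - L_fabric) / L_fabric) * 100
Step 1: Extension = 30.1 - 28 = 2.1 cm
Step 2: Crimp% = (2.1 / 28) * 100
Step 3: Crimp% = 0.075 * 100 = 7.5%

7.5%


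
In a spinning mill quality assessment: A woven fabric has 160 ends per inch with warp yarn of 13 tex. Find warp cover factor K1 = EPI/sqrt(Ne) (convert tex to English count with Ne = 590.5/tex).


Formula: K1 = EPI / sqrt(Ne), with Ne = 590.5 / tex_warp
Step 1: Ne = 590.5 / 13 = 45.423
Step 2: sqrt(Ne) = sqrt(45.423) = 6.7397
Step 3: K1 = 160 / 6.7397 = 23.7

23.7


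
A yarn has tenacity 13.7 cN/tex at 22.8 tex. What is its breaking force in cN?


Formula: Breaking force = Tenacity * Linear density
F = 13.7 cN/tex * 22.8 tex
F = 312.36 cN

312.36 cN


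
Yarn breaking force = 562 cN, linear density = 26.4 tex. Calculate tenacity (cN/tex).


Formula: Tenacity = Breaking force / Linear density
Tenacity = 562 cN / 26.4 tex
Tenacity = 21.29 cN/tex

21.29 cN/tex


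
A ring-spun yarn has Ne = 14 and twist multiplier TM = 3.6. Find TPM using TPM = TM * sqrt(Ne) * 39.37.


Formula: TPM = TM * sqrt(Ne) * 39.37
Step 1: sqrt(Ne) = sqrt(14) = 3.7417
Step 2: TM * sqrt(Ne) = 3.6 * 3.7417 = 13.4701
Step 3: TPM = 13.4701 * 39.37 = 530 twists/m

530 twists/m


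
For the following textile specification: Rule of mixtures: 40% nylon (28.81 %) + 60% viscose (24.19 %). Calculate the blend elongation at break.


Formula: Blend property = (fraction_A * property_A) + (fraction_B * property_B)
Step 1: Contribution A = 40/100 * 28.81 % = 11.524 %
Step 2: Contribution B = 60/100 * 24.19 % = 14.514 %
Step 3: Blend elongation at break = 11.524 + 14.514 = 26.038 %

26.038 %


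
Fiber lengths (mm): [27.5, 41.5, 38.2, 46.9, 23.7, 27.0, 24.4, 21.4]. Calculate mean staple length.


Formula: Mean = sum of lengths / count
Sum = 27.5 + 41.5 + 38.2 + 46.9 + 23.7 + 27.0 + 24.4 + 21.4
Sum = 250.6 mm
Mean = 250.6 / 8 = 31.33 mm

31.33 mm


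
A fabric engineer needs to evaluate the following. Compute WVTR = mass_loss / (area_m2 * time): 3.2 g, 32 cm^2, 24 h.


Formula: WVTR = mass_loss / (area * time)
Step 1: Convert area: 32 cm^2 = 0.0032 m^2
Step 2: WVTR = 3.2 g / (0.0032 m^2 * 24 h)
Step 3: WVTR = 3.2 / 0.0768 = 41.7 g/m^2/h

41.7 g/m^2/h


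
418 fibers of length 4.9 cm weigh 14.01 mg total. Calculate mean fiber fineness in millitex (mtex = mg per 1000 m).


Formula: fineness (mtex) = mass (mg) / total length (km) = (mass_mg / total_length_m) * 1000
Step 1: Convert fiber length: 4.9 cm = 0.049 m
Step 2: Total fiber length = 418 * 0.049 = 20.482 m
Step 3: Linear density = 14.01 mg / 20.482 m = 0.6840 mg/m
Step 4: fineness = 0.6840 * 1000 = 684.0 mtex

684.0 mtex


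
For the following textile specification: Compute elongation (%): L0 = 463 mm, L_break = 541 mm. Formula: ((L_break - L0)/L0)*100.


Formula: Elongation (%) = ((L_break - L0) / L0) * 100
Step 1: Extension = 541 - 463 = 78 mm
Step 2: Elongation = (78 / 463) * 100
Step 3: Elongation = 0.168467 * 100 = 16.8467% ≈ 16.8%

16.8%


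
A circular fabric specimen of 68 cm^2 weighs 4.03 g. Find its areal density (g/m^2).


Formula: GSM = mass_g / area_m2
Step 1: Convert area: 68 cm^2 = 68 / 10000 = 0.0068 m^2
Step 2: GSM = 4.03 g / 0.0068 m^2 = 592.6 g/m^2

592.6 g/m^2


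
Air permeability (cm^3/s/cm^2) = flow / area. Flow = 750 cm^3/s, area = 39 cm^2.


Formula: Air Permeability = Airflow / Test Area
AP = 750 cm^3/s / 39 cm^2
AP = 19.2 cm^3/s/cm^2

19.2 cm^3/s/cm^2


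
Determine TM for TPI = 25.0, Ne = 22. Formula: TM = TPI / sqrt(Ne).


Formula: TM = TPI / sqrt(Ne)
Step 1: sqrt(Ne) = sqrt(22) = 4.6904
Step 2: TM = 25.0 / 4.6904 = 5.33

5.33 TM


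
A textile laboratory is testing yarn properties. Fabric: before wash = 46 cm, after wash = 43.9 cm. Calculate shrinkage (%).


Formula: Shrinkage% = ((L_before - L_after) / L_before) * 100
Step 1: Shrinkage = 46 - 43.9 = 2.1 cm
Step 2: Shrinkage% = (2.1 / 46) * 100
Step 3: Shrinkage% = 0.045652 * 100 = 4.5652% ≈ 4.6%

4.6%


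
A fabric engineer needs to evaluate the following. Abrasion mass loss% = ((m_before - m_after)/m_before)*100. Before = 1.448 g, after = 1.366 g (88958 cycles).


Formula: Mass loss% = ((m_before - m_after) / m_before) * 100
Step 1: Mass loss = 1.448 - 1.366 = 0.082 g
Step 2: Ratio = 0.082 / 1.448 = 0.0566298
Step 3: Mass loss% = 0.0566298 * 100 = 5.66298% ≈ 5.66%

5.66%


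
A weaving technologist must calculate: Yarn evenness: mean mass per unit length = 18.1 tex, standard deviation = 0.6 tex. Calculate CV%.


Formula: CV% = (standard deviation / mean) * 100
Step 1: Ratio = 0.6 / 18.1 = 0.033149
Step 2: CV% = 0.033149 * 100 = 3.3149% ≈ 3.3%

3.3%


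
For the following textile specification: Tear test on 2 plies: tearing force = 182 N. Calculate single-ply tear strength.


Formula: Per-ply strength = Total force / Number of plies
Per-ply = 182 N / 2
Per-ply = 91 N

91 N


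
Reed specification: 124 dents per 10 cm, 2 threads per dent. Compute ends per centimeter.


Formula: EPC = (dents per 10 cm * ends per dent) / 10
Step 1: Total ends per 10 cm = 124 * 2 = 248
Step 2: EPC = 248 / 10 = 24.8 ends/cm

24.8 ends/cm


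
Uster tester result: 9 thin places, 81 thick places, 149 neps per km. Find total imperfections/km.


Formula: Total = thin places + thick places + neps
Total = 9 + 81 + 149
Total = 239 imperfections/km

239 imperfections/km


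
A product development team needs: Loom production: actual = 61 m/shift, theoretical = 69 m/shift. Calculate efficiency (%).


Formula: Efficiency% = (Actual output / Theoretical output) * 100
Efficiency% = (61 / 69) * 100
Efficiency% = 0.884058 * 100 = 88.4058% ≈ 88.4%

88.4%


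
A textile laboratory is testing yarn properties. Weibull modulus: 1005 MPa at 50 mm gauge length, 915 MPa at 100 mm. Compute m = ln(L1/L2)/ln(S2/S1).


Formula: m = ln(L1/L2) / ln(S2/S1)
Step 1: ln(L1/L2) = ln(50/100) = -0.69315
Step 2: S2/S1 = 915/1005 = 0.91045
Step 3: ln(S2/S1) = ln(0.91045) = -0.09382
Step 4: m = -0.69315 / -0.09382 = 7.39

7.39 (Weibull m)


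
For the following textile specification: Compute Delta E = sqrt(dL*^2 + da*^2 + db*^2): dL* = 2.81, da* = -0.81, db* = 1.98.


Formula: Delta E = sqrt(dL*^2 + da*^2 + db*^2)
Step 1: dL*^2 = 2.81^2 = 7.8961
Step 2: da*^2 = (-0.81)^2 = 0.6561
Step 3: db*^2 = 1.98^2 = 3.9204
Step 4: Sum = 7.8961 + 0.6561 + 3.9204 = 12.4726
Step 5: Delta E = sqrt(12.4726) = 3.53

3.53 Delta E


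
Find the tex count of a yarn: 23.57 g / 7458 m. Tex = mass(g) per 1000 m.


Formula: Tex = (mass_g / length_m) * 1000
Substituting: Tex = (23.57 / 7458) * 1000
Intermediate: 23.57 / 7458 = 0.00316036 g/m
Tex = 0.00316036 * 1000 = 3.16 tex

3.16 tex


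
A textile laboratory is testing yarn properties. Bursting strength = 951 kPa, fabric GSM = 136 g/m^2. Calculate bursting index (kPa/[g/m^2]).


Formula: Bursting Index = Bursting Strength / Fabric GSM
BI = 951 kPa / 136 g/m^2
BI = 6.993 kPa/(g/m^2)

6.993 kPa/(g/m^2)


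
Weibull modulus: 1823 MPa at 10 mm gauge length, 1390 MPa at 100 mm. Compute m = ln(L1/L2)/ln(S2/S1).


Formula: m = ln(L1/L2) / ln(S2/S1)
Step 1: ln(L1/L2) = ln(10/100) = -2.30259
Step 2: S2/S1 = 1390/1823 = 0.76248
Step 3: ln(S2/S1) = ln(0.76248) = -0.27118
Step 4: m = -2.30259 / -0.27118 = 8.49

8.49 (Weibull m)


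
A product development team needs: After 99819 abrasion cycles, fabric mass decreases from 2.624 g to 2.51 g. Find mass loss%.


Formula: Mass loss% = ((m_before - m_after) / m_before) * 100
Step 1: Mass loss = 2.624 - 2.51 = 0.114 g
Step 2: Ratio = 0.114 / 2.624 = 0.0434451
Step 3: Mass loss% = 0.0434451 * 100 = 4.34451% ≈ 4.34%

4.34%


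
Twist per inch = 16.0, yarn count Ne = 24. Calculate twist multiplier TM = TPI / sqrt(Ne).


Formula: TM = TPI / sqrt(Ne)
Step 1: sqrt(Ne) = sqrt(24) = 4.899
Step 2: TM = 16.0 / 4.899 = 3.27

3.27 TM


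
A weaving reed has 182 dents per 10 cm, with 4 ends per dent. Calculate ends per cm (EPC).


Formula: EPC = (dents per 10 cm * ends per dent) / 10
Step 1: Total ends per 10 cm = 182 * 4 = 728
Step 2: EPC = 728 / 10 = 72.8 ends/cm

72.8 ends/cm


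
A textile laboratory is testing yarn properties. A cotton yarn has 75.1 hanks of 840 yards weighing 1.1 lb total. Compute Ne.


Formula: Ne = hanks / mass_lb
Substituting: Ne = 75.1 / 1.1
Ne = 68.3

68.3 Ne


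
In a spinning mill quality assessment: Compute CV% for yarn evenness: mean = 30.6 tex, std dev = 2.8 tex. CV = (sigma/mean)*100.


Formula: CV% = (standard deviation / mean) * 100
Step 1: Ratio = 2.8 / 30.6 = 0.091503
Step 2: CV% = 0.091503 * 100 = 9.1503% ≈ 9.2%

9.2%


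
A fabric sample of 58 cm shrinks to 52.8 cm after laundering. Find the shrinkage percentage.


Formula: Shrinkage% = ((L_before - L_after) / L_before) * 100
Step 1: Shrinkage = 58 - 52.8 = 5.2 cm
Step 2: Shrinkage% = (5.2 / 58) * 100
Step 3: Shrinkage% = 0.089655 * 100 = 8.9655% ≈ 9.0%

9.0%


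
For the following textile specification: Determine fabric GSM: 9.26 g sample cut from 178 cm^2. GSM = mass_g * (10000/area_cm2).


Formula: GSM = mass_g / area_m2
Step 1: Convert area: 178 cm^2 = 178 / 10000 = 0.0178 m^2
Step 2: GSM = 9.26 g / 0.0178 m^2 = 520.2 g/m^2

520.2 g/m^2


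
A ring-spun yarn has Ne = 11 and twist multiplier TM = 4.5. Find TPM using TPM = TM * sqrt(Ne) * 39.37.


Formula: TPM = TM * sqrt(Ne) * 39.37
Step 1: sqrt(Ne) = sqrt(11) = 3.3166
Step 2: TM * sqrt(Ne) = 4.5 * 3.3166 = 14.9247
Step 3: TPM = 14.9247 * 39.37 = 588 twists/m

588 twists/m


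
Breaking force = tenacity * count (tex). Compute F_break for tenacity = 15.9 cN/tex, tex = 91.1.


Formula: Breaking force = Tenacity * Linear density
F = 15.9 cN/tex * 91.1 tex
F = 1448.49 cN

1448.49 cN


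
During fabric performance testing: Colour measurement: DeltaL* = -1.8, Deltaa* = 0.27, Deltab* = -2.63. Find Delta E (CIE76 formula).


Formula: Delta E = sqrt(dL*^2 + da*^2 + db*^2)
Step 1: dL*^2 = (-1.8)^2 = 3.24
Step 2: da*^2 = 0.27^2 = 0.0729
Step 3: db*^2 = (-2.63)^2 = 6.9169
Step 4: Sum = 3.24 + 0.0729 + 6.9169 = 10.2298
Step 5: Delta E = sqrt(10.2298) = 3.2

3.2 Delta E


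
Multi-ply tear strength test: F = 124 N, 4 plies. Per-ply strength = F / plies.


Formula: Per-ply strength = Total force / Number of plies
Per-ply = 124 N / 4
Per-ply = 31 N

31 N


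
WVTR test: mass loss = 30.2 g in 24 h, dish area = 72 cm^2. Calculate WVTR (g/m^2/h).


Formula: WVTR = mass_loss / (area * time)
Step 1: Convert area: 72 cm^2 = 0.0072 m^2
Step 2: WVTR = 30.2 g / (0.0072 m^2 * 24 h)
Step 3: WVTR = 30.2 / 0.1728 = 174.8 g/m^2/h

174.8 g/m^2/h


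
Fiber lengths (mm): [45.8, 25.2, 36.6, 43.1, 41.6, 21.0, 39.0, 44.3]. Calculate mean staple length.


Formula: Mean = sum of lengths / count
Sum = 45.8 + 25.2 + 36.6 + 43.1 + 41.6 + 21.0 + 39.0 + 44.3
Sum = 296.6 mm
Mean = 296.6 / 8 = 37.08 mm

37.08 mm


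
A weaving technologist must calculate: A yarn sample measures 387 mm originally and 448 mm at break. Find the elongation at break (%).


Formula: Elongation (%) = ((L_break - L0) / L0) * 100
Step 1: Extension = 448 - 387 = 61 mm
Step 2: Elongation = (61 / 387) * 100
Step 3: Elongation = 0.157623 * 100 = 15.7623% ≈ 15.8%

15.8%


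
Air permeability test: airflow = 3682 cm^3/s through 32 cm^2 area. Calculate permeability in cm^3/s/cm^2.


Formula: Air Permeability = Airflow / Test Area
AP = 3682 cm^3/s / 32 cm^2
AP = 115.1 cm^3/s/cm^2

115.1 cm^3/s/cm^2


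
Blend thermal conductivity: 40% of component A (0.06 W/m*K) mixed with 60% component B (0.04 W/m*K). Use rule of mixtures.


Formula: Blend property = (fraction_A * property_A) + (fraction_B * property_B)
Step 1: Contribution A = 40/100 * 0.06 W/m*K = 0.024 W/m*K
Step 2: Contribution B = 60/100 * 0.04 W/m*K = 0.024 W/m*K
Step 3: Blend thermal conductivity = 0.024 + 0.024 = 0.048 W/m*K

0.048 W/m*K


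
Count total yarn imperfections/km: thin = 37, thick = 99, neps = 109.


Formula: Total = thin places + thick places + neps
Total = 37 + 99 + 109
Total = 245 imperfections/km

245 imperfections/km


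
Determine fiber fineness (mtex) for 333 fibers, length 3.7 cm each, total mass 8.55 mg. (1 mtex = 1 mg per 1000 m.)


Formula: fineness (mtex) = mass (mg) / total length (km) = (mass_mg / total_length_m) * 1000
Step 1: Convert fiber length: 3.7 cm = 0.037 m
Step 2: Total fiber length = 333 * 0.037 = 12.321 m
Step 3: Linear density = 8.55 mg / 12.321 m = 0.6939 mg/m
Step 4: fineness = 0.6939 * 1000 = 693.9 mtex

693.9 mtex


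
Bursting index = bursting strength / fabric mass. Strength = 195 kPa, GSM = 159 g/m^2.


Formula: Bursting Index = Bursting Strength / Fabric GSM
BI = 195 kPa / 159 g/m^2
BI = 1.226 kPa/(g/m^2)

1.226 kPa/(g/m^2)


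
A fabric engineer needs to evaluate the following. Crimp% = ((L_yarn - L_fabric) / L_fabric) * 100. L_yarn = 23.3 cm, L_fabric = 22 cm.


Formula: Crimp% = ((L_yarn - L_fabric) / L_fabric) * 100
Step 1: Extension = 23.3 - 22 = 1.3 cm
Step 2: Crimp% = (1.3 / 22) * 100
Step 3: Crimp% = 0.059091 * 100 = 5.9091% ≈ 5.9%

5.9%


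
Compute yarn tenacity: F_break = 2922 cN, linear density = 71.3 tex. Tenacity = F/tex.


Formula: Tenacity = Breaking force / Linear density
Tenacity = 2922 cN / 71.3 tex
Tenacity = 40.98 cN/tex

40.98 cN/tex


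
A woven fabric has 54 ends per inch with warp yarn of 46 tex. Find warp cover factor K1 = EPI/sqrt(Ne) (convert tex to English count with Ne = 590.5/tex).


Formula: K1 = EPI / sqrt(Ne), with Ne = 590.5 / tex_warp
Step 1: Ne = 590.5 / 46 = 12.837
Step 2: sqrt(Ne) = sqrt(12.837) = 3.5829
Step 3: K1 = 54 / 3.5829 = 15.1

15.1


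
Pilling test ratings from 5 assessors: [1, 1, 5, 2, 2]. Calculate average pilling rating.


Formula: Mean = sum / count
Sum = 1 + 1 + 5 + 2 + 2 = 11
Mean = 11 / 5 = 2.2

2.2


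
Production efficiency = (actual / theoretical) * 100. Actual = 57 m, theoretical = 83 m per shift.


Formula: Efficiency% = (Actual output / Theoretical output) * 100
Efficiency% = (57 / 83) * 100
Efficiency% = 0.686747 * 100 = 68.6747% ≈ 68.7%

68.7%


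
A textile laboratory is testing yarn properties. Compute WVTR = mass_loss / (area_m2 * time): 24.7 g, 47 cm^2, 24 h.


Formula: WVTR = mass_loss / (area * time)
Step 1: Convert area: 47 cm^2 = 0.0047 m^2
Step 2: WVTR = 24.7 g / (0.0047 m^2 * 24 h)
Step 3: WVTR = 24.7 / 0.1128 = 219.0 g/m^2/h

219.0 g/m^2/h


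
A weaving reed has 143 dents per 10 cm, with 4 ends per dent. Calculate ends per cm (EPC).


Formula: EPC = (dents per 10 cm * ends per dent) / 10
Step 1: Total ends per 10 cm = 143 * 4 = 572
Step 2: EPC = 572 / 10 = 57.2 ends/cm

57.2 ends/cm


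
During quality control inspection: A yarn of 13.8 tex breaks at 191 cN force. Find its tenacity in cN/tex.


Formula: Tenacity = Breaking force / Linear density
Tenacity = 191 cN / 13.8 tex
Tenacity = 13.84 cN/tex

13.84 cN/tex


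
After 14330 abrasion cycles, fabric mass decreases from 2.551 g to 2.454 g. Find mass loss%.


Formula: Mass loss% = ((m_before - m_after) / m_before) * 100
Step 1: Mass loss = 2.551 - 2.454 = 0.097 g
Step 2: Ratio = 0.097 / 2.551 = 0.0380243
Step 3: Mass loss% = 0.0380243 * 100 = 3.80243% ≈ 3.80%

3.80%


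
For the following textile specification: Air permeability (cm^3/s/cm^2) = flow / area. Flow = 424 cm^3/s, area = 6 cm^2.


Formula: Air Permeability = Airflow / Test Area
AP = 424 cm^3/s / 6 cm^2
AP = 70.7 cm^3/s/cm^2

70.7 cm^3/s/cm^2


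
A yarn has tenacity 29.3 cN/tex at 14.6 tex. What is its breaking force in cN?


Formula: Breaking force = Tenacity * Linear density
F = 29.3 cN/tex * 14.6 tex
F = 427.78 cN

427.78 cN


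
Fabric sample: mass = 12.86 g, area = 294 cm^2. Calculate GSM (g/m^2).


Formula: GSM = mass_g / area_m2
Step 1: Convert area: 294 cm^2 = 294 / 10000 = 0.0294 m^2
Step 2: GSM = 12.86 g / 0.0294 m^2 = 437.4 g/m^2

437.4 g/m^2


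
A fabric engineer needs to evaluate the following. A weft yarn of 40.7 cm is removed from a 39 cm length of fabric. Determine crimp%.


Formula: Crimp% = ((L_yarn - L_fabric) / L_fabric) * 100
Step 1: Extension = 40.7 - 39 = 1.7 cm
Step 2: Crimp% = (1.7 / 39) * 100
Step 3: Crimp% = 0.04359 * 100 = 4.359% ≈ 4.4%

4.4%


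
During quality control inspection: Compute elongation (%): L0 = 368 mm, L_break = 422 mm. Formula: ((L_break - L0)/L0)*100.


Formula: Elongation (%) = ((L_break - L0) / L0) * 100
Step 1: Extension = 422 - 368 = 54 mm
Step 2: Elongation = (54 / 368) * 100
Step 3: Elongation = 0.146739 * 100 = 14.6739% ≈ 14.7%

14.7%


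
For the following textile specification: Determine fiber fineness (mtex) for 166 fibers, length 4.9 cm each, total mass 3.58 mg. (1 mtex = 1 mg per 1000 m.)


Formula: fineness (mtex) = mass (mg) / total length (km) = (mass_mg / total_length_m) * 1000
Step 1: Convert fiber length: 4.9 cm = 0.049 m
Step 2: Total fiber length = 166 * 0.049 = 8.134 m
Step 3: Linear density = 3.58 mg / 8.134 m = 0.4401 mg/m
Step 4: fineness = 0.4401 * 1000 = 440.1 mtex

440.1 mtex


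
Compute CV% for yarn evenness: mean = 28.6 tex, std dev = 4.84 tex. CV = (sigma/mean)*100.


Formula: CV% = (standard deviation / mean) * 100
Step 1: Ratio = 4.84 / 28.6 = 0.169231
Step 2: CV% = 0.169231 * 100 = 16.9231% ≈ 16.9%

16.9%


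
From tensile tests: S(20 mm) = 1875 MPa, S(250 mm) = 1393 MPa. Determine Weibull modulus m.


Formula: m = ln(L1/L2) / ln(S2/S1)
Step 1: ln(L1/L2) = ln(20/250) = -2.52573
Step 2: S2/S1 = 1393/1875 = 0.74293
Step 3: ln(S2/S1) = ln(0.74293) = -0.29715
Step 4: m = -2.52573 / -0.29715 = 8.50

8.50 (Weibull m)


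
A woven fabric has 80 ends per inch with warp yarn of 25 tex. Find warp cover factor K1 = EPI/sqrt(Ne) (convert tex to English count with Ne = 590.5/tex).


Formula: K1 = EPI / sqrt(Ne), with Ne = 590.5 / tex_warp
Step 1: Ne = 590.5 / 25 = 23.62
Step 2: sqrt(Ne) = sqrt(23.62) = 4.86
Step 3: K1 = 80 / 4.86 = 16.5

16.5


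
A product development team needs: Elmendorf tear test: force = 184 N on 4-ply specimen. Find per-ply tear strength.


Formula: Per-ply strength = Total force / Number of plies
Per-ply = 184 N / 4
Per-ply = 46 N

46 N


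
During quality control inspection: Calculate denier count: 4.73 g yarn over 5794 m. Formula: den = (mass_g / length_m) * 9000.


Formula: den = (mass_g / length_m) * 9000
Substituting: den = (4.73 / 5794) * 9000
Intermediate: 4.73 / 5794 = 0.00081636 g/m
den = 0.00081636 * 9000 = 7.3 denier

7.3 denier


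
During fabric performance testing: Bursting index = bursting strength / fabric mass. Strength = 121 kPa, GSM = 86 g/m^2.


Formula: Bursting Index = Bursting Strength / Fabric GSM
BI = 121 kPa / 86 g/m^2
BI = 1.407 kPa/(g/m^2)

1.407 kPa/(g/m^2)


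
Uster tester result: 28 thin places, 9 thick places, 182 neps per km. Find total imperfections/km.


Formula: Total = thin places + thick places + neps
Total = 28 + 9 + 182
Total = 219 imperfections/km

219 imperfections/km


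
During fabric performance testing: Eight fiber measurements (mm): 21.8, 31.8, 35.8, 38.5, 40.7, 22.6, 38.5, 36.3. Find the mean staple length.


Formula: Mean = sum of lengths / count
Sum = 21.8 + 31.8 + 35.8 + 38.5 + 40.7 + 22.6 + 38.5 + 36.3
Sum = 266.0 mm
Mean = 266.0 / 8 = 33.25 mm

33.25 mm


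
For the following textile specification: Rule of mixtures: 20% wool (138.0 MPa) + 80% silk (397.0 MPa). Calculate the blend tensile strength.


Formula: Blend property = (fraction_A * property_A) + (fraction_B * property_B)
Step 1: Contribution A = 20/100 * 138.0 MPa = 27.6 MPa
Step 2: Contribution B = 80/100 * 397.0 MPa = 317.6 MPa
Step 3: Blend tensile strength = 27.6 + 317.6 = 345.2 MPa

345.2 MPa


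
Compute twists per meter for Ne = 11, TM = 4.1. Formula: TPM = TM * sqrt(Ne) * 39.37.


Formula: TPM = TM * sqrt(Ne) * 39.37
Step 1: sqrt(Ne) = sqrt(11) = 3.3166
Step 2: TM * sqrt(Ne) = 4.1 * 3.3166 = 13.5981
Step 3: TPM = 13.5981 * 39.37 = 535 twists/m

535 twists/m


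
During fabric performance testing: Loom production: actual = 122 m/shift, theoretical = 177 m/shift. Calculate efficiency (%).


Formula: Efficiency% = (Actual output / Theoretical output) * 100
Efficiency% = (122 / 177) * 100
Efficiency% = 0.689266 * 100 = 68.9266% ≈ 68.9%

68.9%


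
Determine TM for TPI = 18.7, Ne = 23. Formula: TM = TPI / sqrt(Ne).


Formula: TM = TPI / sqrt(Ne)
Step 1: sqrt(Ne) = sqrt(23) = 4.7958
Step 2: TM = 18.7 / 4.7958 = 3.90

3.90 TM


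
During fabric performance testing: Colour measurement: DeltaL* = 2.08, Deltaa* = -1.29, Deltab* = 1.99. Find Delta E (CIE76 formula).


Formula: Delta E = sqrt(dL*^2 + da*^2 + db*^2)
Step 1: dL*^2 = 2.08^2 = 4.3264
Step 2: da*^2 = (-1.29)^2 = 1.6641
Step 3: db*^2 = 1.99^2 = 3.9601
Step 4: Sum = 4.3264 + 1.6641 + 3.9601 = 9.9506
Step 5: Delta E = sqrt(9.9506) = 3.15

3.15 Delta E


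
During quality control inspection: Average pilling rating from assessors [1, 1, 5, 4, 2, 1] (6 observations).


Formula: Mean = sum / count
Sum = 1 + 1 + 5 + 4 + 2 + 1 = 14
Mean = 14 / 6 = 2.3

2.3


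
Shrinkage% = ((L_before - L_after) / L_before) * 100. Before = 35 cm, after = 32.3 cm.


Formula: Shrinkage% = ((L_before - L_after) / L_before) * 100
Step 1: Shrinkage = 35 - 32.3 = 2.7 cm
Step 2: Shrinkage% = (2.7 / 35) * 100
Step 3: Shrinkage% = 0.077143 * 100 = 7.7143% ≈ 7.7%

7.7%


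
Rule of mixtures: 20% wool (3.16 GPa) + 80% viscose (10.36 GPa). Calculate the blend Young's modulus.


Formula: Blend property = (fraction_A * property_A) + (fraction_B * property_B)
Step 1: Contribution A = 20/100 * 3.16 GPa = 0.632 GPa
Step 2: Contribution B = 80/100 * 10.36 GPa = 8.288 GPa
Step 3: Blend Young's modulus = 0.632 + 8.288 = 8.92 GPa

8.92 GPa


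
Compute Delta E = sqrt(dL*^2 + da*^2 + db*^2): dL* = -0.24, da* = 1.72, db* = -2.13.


Formula: Delta E = sqrt(dL*^2 + da*^2 + db*^2)
Step 1: dL*^2 = (-0.24)^2 = 0.0576
Step 2: da*^2 = 1.72^2 = 2.9584
Step 3: db*^2 = (-2.13)^2 = 4.5369
Step 4: Sum = 0.0576 + 2.9584 + 4.5369 = 7.5529
Step 5: Delta E = sqrt(7.5529) = 2.75

2.75 Delta E


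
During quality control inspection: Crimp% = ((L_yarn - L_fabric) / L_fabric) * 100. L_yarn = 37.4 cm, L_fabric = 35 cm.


Formula: Crimp% = ((L_yarn - L_fabric) / L_fabric) * 100
Step 1: Extension = 37.4 - 35 = 2.4 cm
Step 2: Crimp% = (2.4 / 35) * 100
Step 3: Crimp% = 0.068571 * 100 = 6.8571% ≈ 6.9%

6.9%


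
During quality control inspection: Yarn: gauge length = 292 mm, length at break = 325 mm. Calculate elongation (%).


Formula: Elongation (%) = ((L_break - L0) / L0) * 100
Step 1: Extension = 325 - 292 = 33 mm
Step 2: Elongation = (33 / 292) * 100
Step 3: Elongation = 0.113014 * 100 = 11.3014% ≈ 11.3%

11.3%


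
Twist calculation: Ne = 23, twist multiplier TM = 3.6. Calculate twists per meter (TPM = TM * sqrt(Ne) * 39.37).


Formula: TPM = TM * sqrt(Ne) * 39.37
Step 1: sqrt(Ne) = sqrt(23) = 4.7958
Step 2: TM * sqrt(Ne) = 3.6 * 4.7958 = 17.2649
Step 3: TPM = 17.2649 * 39.37 = 680 twists/m

680 twists/m


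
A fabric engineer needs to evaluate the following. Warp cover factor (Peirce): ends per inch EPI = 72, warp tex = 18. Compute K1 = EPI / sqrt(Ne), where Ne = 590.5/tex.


Formula: K1 = EPI / sqrt(Ne), with Ne = 590.5 / tex_warp
Step 1: Ne = 590.5 / 18 = 32.806
Step 2: sqrt(Ne) = sqrt(32.806) = 5.7277
Step 3: K1 = 72 / 5.7277 = 12.6

12.6


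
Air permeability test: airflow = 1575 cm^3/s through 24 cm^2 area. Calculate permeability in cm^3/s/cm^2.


Formula: Air Permeability = Airflow / Test Area
AP = 1575 cm^3/s / 24 cm^2
AP = 65.6 cm^3/s/cm^2

65.6 cm^3/s/cm^2


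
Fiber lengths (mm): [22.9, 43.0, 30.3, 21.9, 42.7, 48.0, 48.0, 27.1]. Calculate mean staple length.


Formula: Mean = sum of lengths / count
Sum = 22.9 + 43.0 + 30.3 + 21.9 + 42.7 + 48.0 + 48.0 + 27.1
Sum = 283.9 mm
Mean = 283.9 / 8 = 35.49 mm

35.49 mm


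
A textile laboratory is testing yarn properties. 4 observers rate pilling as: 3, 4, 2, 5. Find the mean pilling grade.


Formula: Mean = sum / count
Sum = 3 + 4 + 2 + 5 = 14
Mean = 14 / 4 = 3.5

3.5


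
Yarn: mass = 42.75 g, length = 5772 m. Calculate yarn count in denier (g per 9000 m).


Formula: den = (mass_g / length_m) * 9000
Substituting: den = (42.75 / 5772) * 9000
Intermediate: 42.75 / 5772 = 0.00740644 g/m
den = 0.00740644 * 9000 = 66.7 denier

66.7 denier


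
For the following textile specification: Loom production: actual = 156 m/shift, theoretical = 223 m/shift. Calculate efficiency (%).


Formula: Efficiency% = (Actual output / Theoretical output) * 100
Efficiency% = (156 / 223) * 100
Efficiency% = 0.699552 * 100 = 69.9552% ≈ 70.0%

70.0%


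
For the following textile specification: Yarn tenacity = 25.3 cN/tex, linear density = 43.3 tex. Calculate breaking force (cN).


Formula: Breaking force = Tenacity * Linear density
F = 25.3 cN/tex * 43.3 tex
F = 1095.49 cN

1095.49 cN


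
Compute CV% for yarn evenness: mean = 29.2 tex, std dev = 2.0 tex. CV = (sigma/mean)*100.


Formula: CV% = (standard deviation / mean) * 100
Step 1: Ratio = 2.0 / 29.2 = 0.068493
Step 2: CV% = 0.068493 * 100 = 6.8493% ≈ 6.8%

6.8%


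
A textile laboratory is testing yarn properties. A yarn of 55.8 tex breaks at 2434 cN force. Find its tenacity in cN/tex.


Formula: Tenacity = Breaking force / Linear density
Tenacity = 2434 cN / 55.8 tex
Tenacity = 43.62 cN/tex

43.62 cN/tex


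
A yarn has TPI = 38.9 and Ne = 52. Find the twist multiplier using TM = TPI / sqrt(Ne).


Formula: TM = TPI / sqrt(Ne)
Step 1: sqrt(Ne) = sqrt(52) = 7.2111
Step 2: TM = 38.9 / 7.2111 = 5.39

5.39 TM


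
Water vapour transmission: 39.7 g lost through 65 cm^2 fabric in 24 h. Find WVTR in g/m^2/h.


Formula: WVTR = mass_loss / (area * time)
Step 1: Convert area: 65 cm^2 = 0.0065 m^2
Step 2: WVTR = 39.7 g / (0.0065 m^2 * 24 h)
Step 3: WVTR = 39.7 / 0.156 = 254.5 g/m^2/h

254.5 g/m^2/h


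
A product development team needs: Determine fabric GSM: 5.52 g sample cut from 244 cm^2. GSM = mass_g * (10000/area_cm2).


Formula: GSM = mass_g / area_m2
Step 1: Convert area: 244 cm^2 = 244 / 10000 = 0.0244 m^2
Step 2: GSM = 5.52 g / 0.0244 m^2 = 226.2 g/m^2

226.2 g/m^2


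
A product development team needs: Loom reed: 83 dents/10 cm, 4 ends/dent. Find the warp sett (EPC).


Formula: EPC = (dents per 10 cm * ends per dent) / 10
Step 1: Total ends per 10 cm = 83 * 4 = 332
Step 2: EPC = 332 / 10 = 33.2 ends/cm

33.2 ends/cm
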